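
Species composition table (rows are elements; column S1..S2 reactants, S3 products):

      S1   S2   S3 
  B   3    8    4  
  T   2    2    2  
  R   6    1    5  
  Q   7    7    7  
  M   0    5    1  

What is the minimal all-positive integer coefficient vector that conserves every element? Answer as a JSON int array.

Coefficients: [4, 1, 5]

B: 4·3+1·8 = 20 | 5·4 = 20
T: 4·2+1·2 = 10 | 5·2 = 10
R: 4·6+1·1 = 25 | 5·5 = 25
Q: 4·7+1·7 = 35 | 5·7 = 35
M: 4·0+1·5 = 5 | 5·1 = 5
gcd(4,1,5) = 1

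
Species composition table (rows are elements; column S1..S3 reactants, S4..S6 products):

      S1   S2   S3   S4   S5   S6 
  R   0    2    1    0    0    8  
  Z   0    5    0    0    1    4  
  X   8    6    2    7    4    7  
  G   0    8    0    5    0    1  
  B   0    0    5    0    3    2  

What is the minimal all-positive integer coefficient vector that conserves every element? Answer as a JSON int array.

Coefficients: [4, 2, 4, 3, 6, 1]

R: 4·0+2·2+4·1 = 8 | 3·0+6·0+1·8 = 8
Z: 4·0+2·5+4·0 = 10 | 3·0+6·1+1·4 = 10
X: 4·8+2·6+4·2 = 52 | 3·7+6·4+1·7 = 52
G: 4·0+2·8+4·0 = 16 | 3·5+6·0+1·1 = 16
B: 4·0+2·0+4·5 = 20 | 3·0+6·3+1·2 = 20
gcd(4,2,4,3,6,1) = 1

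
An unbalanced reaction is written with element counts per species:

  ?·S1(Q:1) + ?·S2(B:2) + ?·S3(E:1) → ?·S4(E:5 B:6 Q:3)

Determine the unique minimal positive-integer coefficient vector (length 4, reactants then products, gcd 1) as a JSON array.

E: 3·0+3·0+5·1 = 5 | 1·5 = 5
B: 3·0+3·2+5·0 = 6 | 1·6 = 6
Q: 3·1+3·0+5·0 = 3 | 1·3 = 3
gcd(3,3,5,1) = 1

Coefficients: [3, 3, 5, 1]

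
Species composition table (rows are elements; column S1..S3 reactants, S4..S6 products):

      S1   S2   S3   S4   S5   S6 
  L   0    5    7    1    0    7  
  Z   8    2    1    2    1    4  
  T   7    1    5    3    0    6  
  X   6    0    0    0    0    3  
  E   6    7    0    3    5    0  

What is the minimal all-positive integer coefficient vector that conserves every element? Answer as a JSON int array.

L: 2·0+3·5+2·7 = 29 | 1·1+6·0+4·7 = 29
Z: 2·8+3·2+2·1 = 24 | 1·2+6·1+4·4 = 24
T: 2·7+3·1+2·5 = 27 | 1·3+6·0+4·6 = 27
X: 2·6+3·0+2·0 = 12 | 1·0+6·0+4·3 = 12
E: 2·6+3·7+2·0 = 33 | 1·3+6·5+4·0 = 33
gcd(2,3,2,1,6,4) = 1

Coefficients: [2, 3, 2, 1, 6, 4]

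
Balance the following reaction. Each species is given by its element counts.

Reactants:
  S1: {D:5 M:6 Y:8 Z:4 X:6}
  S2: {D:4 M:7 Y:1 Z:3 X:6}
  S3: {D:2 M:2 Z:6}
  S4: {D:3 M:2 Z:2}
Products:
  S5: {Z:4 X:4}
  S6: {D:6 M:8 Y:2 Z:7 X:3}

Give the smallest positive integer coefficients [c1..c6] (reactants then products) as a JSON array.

D: 1·5+4·4+6·2+1·3 = 36 | 3·0+6·6 = 36
M: 1·6+4·7+6·2+1·2 = 48 | 3·0+6·8 = 48
Y: 1·8+4·1+6·0+1·0 = 12 | 3·0+6·2 = 12
Z: 1·4+4·3+6·6+1·2 = 54 | 3·4+6·7 = 54
X: 1·6+4·6+6·0+1·0 = 30 | 3·4+6·3 = 30
gcd(1,4,6,1,3,6) = 1

Coefficients: [1, 4, 6, 1, 3, 6]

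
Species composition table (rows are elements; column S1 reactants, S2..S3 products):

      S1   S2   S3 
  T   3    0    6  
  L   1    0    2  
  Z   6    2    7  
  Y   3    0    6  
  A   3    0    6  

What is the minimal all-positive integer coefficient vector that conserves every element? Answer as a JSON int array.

T: 4·3 = 12 | 5·0+2·6 = 12
L: 4·1 = 4 | 5·0+2·2 = 4
Z: 4·6 = 24 | 5·2+2·7 = 24
Y: 4·3 = 12 | 5·0+2·6 = 12
A: 4·3 = 12 | 5·0+2·6 = 12
gcd(4,5,2) = 1

Coefficients: [4, 5, 2]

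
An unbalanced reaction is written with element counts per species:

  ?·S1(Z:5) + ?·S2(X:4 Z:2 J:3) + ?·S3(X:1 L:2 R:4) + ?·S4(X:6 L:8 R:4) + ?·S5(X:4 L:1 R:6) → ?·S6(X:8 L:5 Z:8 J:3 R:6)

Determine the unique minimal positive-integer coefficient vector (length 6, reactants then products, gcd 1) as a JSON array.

X: 6·0+5·4+4·1+2·6+1·4 = 40 | 5·8 = 40
L: 6·0+5·0+4·2+2·8+1·1 = 25 | 5·5 = 25
Z: 6·5+5·2+4·0+2·0+1·0 = 40 | 5·8 = 40
J: 6·0+5·3+4·0+2·0+1·0 = 15 | 5·3 = 15
R: 6·0+5·0+4·4+2·4+1·6 = 30 | 5·6 = 30
gcd(6,5,4,2,1,5) = 1

Coefficients: [6, 5, 4, 2, 1, 5]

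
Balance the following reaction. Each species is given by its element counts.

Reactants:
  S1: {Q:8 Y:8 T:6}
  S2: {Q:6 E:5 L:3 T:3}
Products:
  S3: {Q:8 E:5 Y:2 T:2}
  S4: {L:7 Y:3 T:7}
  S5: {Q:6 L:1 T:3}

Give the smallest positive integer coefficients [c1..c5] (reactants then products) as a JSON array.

Coefficients: [2, 5, 5, 2, 1]

Q: 2·8+5·6 = 46 | 5·8+2·0+1·6 = 46
E: 2·0+5·5 = 25 | 5·5+2·0+1·0 = 25
L: 2·0+5·3 = 15 | 5·0+2·7+1·1 = 15
Y: 2·8+5·0 = 16 | 5·2+2·3+1·0 = 16
T: 2·6+5·3 = 27 | 5·2+2·7+1·3 = 27
gcd(2,5,5,2,1) = 1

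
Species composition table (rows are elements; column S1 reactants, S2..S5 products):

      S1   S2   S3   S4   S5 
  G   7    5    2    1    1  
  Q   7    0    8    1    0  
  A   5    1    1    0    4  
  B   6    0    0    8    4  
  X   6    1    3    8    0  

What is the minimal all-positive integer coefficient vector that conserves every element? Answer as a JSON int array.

G: 6·7 = 42 | 5·5+5·2+2·1+5·1 = 42
Q: 6·7 = 42 | 5·0+5·8+2·1+5·0 = 42
A: 6·5 = 30 | 5·1+5·1+2·0+5·4 = 30
B: 6·6 = 36 | 5·0+5·0+2·8+5·4 = 36
X: 6·6 = 36 | 5·1+5·3+2·8+5·0 = 36
gcd(6,5,5,2,5) = 1

Coefficients: [6, 5, 5, 2, 5]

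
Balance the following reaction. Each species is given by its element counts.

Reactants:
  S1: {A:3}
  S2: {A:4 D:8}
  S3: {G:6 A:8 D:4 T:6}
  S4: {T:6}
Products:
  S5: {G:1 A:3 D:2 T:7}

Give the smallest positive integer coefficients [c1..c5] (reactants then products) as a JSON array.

G: 2·0+1·0+1·6+6·0 = 6 | 6·1 = 6
A: 2·3+1·4+1·8+6·0 = 18 | 6·3 = 18
D: 2·0+1·8+1·4+6·0 = 12 | 6·2 = 12
T: 2·0+1·0+1·6+6·6 = 42 | 6·7 = 42
gcd(2,1,1,6,6) = 1

Coefficients: [2, 1, 1, 6, 6]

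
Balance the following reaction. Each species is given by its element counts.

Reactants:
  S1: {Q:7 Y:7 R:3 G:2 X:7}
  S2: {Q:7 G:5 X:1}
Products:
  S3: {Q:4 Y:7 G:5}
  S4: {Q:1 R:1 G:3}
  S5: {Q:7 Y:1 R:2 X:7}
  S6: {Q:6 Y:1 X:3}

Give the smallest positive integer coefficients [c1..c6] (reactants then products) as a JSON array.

Q: 4·7+5·7 = 63 | 3·4+6·1+3·7+4·6 = 63
Y: 4·7+5·0 = 28 | 3·7+6·0+3·1+4·1 = 28
R: 4·3+5·0 = 12 | 3·0+6·1+3·2+4·0 = 12
G: 4·2+5·5 = 33 | 3·5+6·3+3·0+4·0 = 33
X: 4·7+5·1 = 33 | 3·0+6·0+3·7+4·3 = 33
gcd(4,5,3,6,3,4) = 1

Coefficients: [4, 5, 3, 6, 3, 4]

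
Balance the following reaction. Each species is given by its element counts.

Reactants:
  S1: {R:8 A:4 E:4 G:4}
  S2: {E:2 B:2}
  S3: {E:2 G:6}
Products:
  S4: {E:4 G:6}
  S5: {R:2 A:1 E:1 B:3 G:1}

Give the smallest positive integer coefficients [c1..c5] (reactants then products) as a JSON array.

R: 1·8+6·0+6·0 = 8 | 6·0+4·2 = 8
A: 1·4+6·0+6·0 = 4 | 6·0+4·1 = 4
E: 1·4+6·2+6·2 = 28 | 6·4+4·1 = 28
B: 1·0+6·2+6·0 = 12 | 6·0+4·3 = 12
G: 1·4+6·0+6·6 = 40 | 6·6+4·1 = 40
gcd(1,6,6,6,4) = 1

Coefficients: [1, 6, 6, 6, 4]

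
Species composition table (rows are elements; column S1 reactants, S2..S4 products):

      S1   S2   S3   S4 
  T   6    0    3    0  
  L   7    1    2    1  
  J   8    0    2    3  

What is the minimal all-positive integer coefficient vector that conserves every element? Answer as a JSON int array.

Coefficients: [3, 5, 6, 4]

T: 3·6 = 18 | 5·0+6·3+4·0 = 18
L: 3·7 = 21 | 5·1+6·2+4·1 = 21
J: 3·8 = 24 | 5·0+6·2+4·3 = 24
gcd(3,5,6,4) = 1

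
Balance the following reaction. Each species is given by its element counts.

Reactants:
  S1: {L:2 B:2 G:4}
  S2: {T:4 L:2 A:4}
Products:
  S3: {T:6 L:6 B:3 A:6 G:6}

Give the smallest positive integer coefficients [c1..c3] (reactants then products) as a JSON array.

T: 3·0+3·4 = 12 | 2·6 = 12
L: 3·2+3·2 = 12 | 2·6 = 12
B: 3·2+3·0 = 6 | 2·3 = 6
A: 3·0+3·4 = 12 | 2·6 = 12
G: 3·4+3·0 = 12 | 2·6 = 12
gcd(3,3,2) = 1

Coefficients: [3, 3, 2]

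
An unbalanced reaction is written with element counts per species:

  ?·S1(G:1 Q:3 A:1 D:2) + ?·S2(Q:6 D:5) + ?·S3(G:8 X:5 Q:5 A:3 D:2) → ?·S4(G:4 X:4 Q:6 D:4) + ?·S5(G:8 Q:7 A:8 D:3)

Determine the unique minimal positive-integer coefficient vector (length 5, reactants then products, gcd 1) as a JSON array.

Coefficients: [4, 2, 4, 5, 2]

G: 4·1+2·0+4·8 = 36 | 5·4+2·8 = 36
X: 4·0+2·0+4·5 = 20 | 5·4+2·0 = 20
Q: 4·3+2·6+4·5 = 44 | 5·6+2·7 = 44
A: 4·1+2·0+4·3 = 16 | 5·0+2·8 = 16
D: 4·2+2·5+4·2 = 26 | 5·4+2·3 = 26
gcd(4,2,4,5,2) = 1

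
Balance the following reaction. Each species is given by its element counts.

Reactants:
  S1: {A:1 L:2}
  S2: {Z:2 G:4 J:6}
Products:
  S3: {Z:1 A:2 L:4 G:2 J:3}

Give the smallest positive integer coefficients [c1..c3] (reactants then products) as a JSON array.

Coefficients: [4, 1, 2]

Z: 4·0+1·2 = 2 | 2·1 = 2
A: 4·1+1·0 = 4 | 2·2 = 4
L: 4·2+1·0 = 8 | 2·4 = 8
G: 4·0+1·4 = 4 | 2·2 = 4
J: 4·0+1·6 = 6 | 2·3 = 6
gcd(4,1,2) = 1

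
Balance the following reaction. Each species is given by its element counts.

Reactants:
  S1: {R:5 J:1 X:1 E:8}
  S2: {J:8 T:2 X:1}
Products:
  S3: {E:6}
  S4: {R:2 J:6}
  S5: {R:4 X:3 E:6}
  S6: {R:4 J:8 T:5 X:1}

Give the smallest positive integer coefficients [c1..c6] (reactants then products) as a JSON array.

Coefficients: [6, 5, 5, 5, 3, 2]

R: 6·5+5·0 = 30 | 5·0+5·2+3·4+2·4 = 30
J: 6·1+5·8 = 46 | 5·0+5·6+3·0+2·8 = 46
T: 6·0+5·2 = 10 | 5·0+5·0+3·0+2·5 = 10
X: 6·1+5·1 = 11 | 5·0+5·0+3·3+2·1 = 11
E: 6·8+5·0 = 48 | 5·6+5·0+3·6+2·0 = 48
gcd(6,5,5,5,3,2) = 1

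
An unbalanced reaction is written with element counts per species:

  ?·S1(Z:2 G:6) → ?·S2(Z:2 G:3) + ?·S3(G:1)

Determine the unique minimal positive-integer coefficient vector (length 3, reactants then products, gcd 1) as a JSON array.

Z: 1·2 = 2 | 1·2+3·0 = 2
G: 1·6 = 6 | 1·3+3·1 = 6
gcd(1,1,3) = 1

Coefficients: [1, 1, 3]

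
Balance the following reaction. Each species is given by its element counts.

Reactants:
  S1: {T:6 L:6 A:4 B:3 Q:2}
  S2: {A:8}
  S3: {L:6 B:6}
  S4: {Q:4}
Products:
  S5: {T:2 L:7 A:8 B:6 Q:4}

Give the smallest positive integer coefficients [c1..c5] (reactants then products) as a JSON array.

T: 2·6+5·0+5·0+5·0 = 12 | 6·2 = 12
L: 2·6+5·0+5·6+5·0 = 42 | 6·7 = 42
A: 2·4+5·8+5·0+5·0 = 48 | 6·8 = 48
B: 2·3+5·0+5·6+5·0 = 36 | 6·6 = 36
Q: 2·2+5·0+5·0+5·4 = 24 | 6·4 = 24
gcd(2,5,5,5,6) = 1

Coefficients: [2, 5, 5, 5, 6]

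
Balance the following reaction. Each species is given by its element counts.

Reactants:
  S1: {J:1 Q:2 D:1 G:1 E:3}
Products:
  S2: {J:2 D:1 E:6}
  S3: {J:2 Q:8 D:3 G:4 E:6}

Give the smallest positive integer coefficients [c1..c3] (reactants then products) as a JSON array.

Coefficients: [4, 1, 1]

J: 4·1 = 4 | 1·2+1·2 = 4
Q: 4·2 = 8 | 1·0+1·8 = 8
D: 4·1 = 4 | 1·1+1·3 = 4
G: 4·1 = 4 | 1·0+1·4 = 4
E: 4·3 = 12 | 1·6+1·6 = 12
gcd(4,1,1) = 1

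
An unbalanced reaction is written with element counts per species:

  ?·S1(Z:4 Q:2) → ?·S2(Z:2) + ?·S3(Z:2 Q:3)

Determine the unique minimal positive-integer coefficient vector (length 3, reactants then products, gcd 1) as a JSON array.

Coefficients: [3, 4, 2]

Z: 3·4 = 12 | 4·2+2·2 = 12
Q: 3·2 = 6 | 4·0+2·3 = 6
gcd(3,4,2) = 1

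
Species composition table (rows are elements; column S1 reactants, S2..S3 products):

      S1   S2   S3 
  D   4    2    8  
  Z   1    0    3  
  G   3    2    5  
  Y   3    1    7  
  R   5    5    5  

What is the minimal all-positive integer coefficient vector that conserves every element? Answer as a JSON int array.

Coefficients: [3, 2, 1]

D: 3·4 = 12 | 2·2+1·8 = 12
Z: 3·1 = 3 | 2·0+1·3 = 3
G: 3·3 = 9 | 2·2+1·5 = 9
Y: 3·3 = 9 | 2·1+1·7 = 9
R: 3·5 = 15 | 2·5+1·5 = 15
gcd(3,2,1) = 1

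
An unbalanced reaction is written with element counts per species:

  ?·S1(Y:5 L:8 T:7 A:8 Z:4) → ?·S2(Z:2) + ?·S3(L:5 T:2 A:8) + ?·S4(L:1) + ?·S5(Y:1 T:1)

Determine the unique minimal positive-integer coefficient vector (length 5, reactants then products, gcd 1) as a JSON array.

Y: 1·5 = 5 | 2·0+1·0+3·0+5·1 = 5
L: 1·8 = 8 | 2·0+1·5+3·1+5·0 = 8
T: 1·7 = 7 | 2·0+1·2+3·0+5·1 = 7
A: 1·8 = 8 | 2·0+1·8+3·0+5·0 = 8
Z: 1·4 = 4 | 2·2+1·0+3·0+5·0 = 4
gcd(1,2,1,3,5) = 1

Coefficients: [1, 2, 1, 3, 5]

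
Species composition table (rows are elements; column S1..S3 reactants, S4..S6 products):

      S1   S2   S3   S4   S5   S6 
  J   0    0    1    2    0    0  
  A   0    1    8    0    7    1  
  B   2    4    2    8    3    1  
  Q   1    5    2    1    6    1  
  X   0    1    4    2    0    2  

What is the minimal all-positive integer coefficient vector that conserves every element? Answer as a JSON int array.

J: 3·0+2·0+2·1 = 2 | 1·2+2·0+4·0 = 2
A: 3·0+2·1+2·8 = 18 | 1·0+2·7+4·1 = 18
B: 3·2+2·4+2·2 = 18 | 1·8+2·3+4·1 = 18
Q: 3·1+2·5+2·2 = 17 | 1·1+2·6+4·1 = 17
X: 3·0+2·1+2·4 = 10 | 1·2+2·0+4·2 = 10
gcd(3,2,2,1,2,4) = 1

Coefficients: [3, 2, 2, 1, 2, 4]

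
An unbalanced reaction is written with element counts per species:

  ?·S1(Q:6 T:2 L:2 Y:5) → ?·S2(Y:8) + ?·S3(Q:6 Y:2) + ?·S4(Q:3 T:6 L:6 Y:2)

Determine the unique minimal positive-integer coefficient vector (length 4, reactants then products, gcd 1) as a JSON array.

Q: 6·6 = 36 | 2·0+5·6+2·3 = 36
T: 6·2 = 12 | 2·0+5·0+2·6 = 12
L: 6·2 = 12 | 2·0+5·0+2·6 = 12
Y: 6·5 = 30 | 2·8+5·2+2·2 = 30
gcd(6,2,5,2) = 1

Coefficients: [6, 2, 5, 2]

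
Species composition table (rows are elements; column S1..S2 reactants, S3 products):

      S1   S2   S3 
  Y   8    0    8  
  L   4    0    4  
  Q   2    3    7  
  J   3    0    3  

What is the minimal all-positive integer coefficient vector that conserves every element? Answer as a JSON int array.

Coefficients: [3, 5, 3]

Y: 3·8+5·0 = 24 | 3·8 = 24
L: 3·4+5·0 = 12 | 3·4 = 12
Q: 3·2+5·3 = 21 | 3·7 = 21
J: 3·3+5·0 = 9 | 3·3 = 9
gcd(3,5,3) = 1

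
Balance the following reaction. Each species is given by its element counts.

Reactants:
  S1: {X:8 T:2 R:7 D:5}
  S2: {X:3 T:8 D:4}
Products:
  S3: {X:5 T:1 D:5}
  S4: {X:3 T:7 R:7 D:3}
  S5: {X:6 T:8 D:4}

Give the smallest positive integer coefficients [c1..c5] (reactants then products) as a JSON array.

X: 4·8+6·3 = 50 | 4·5+4·3+3·6 = 50
T: 4·2+6·8 = 56 | 4·1+4·7+3·8 = 56
R: 4·7+6·0 = 28 | 4·0+4·7+3·0 = 28
D: 4·5+6·4 = 44 | 4·5+4·3+3·4 = 44
gcd(4,6,4,4,3) = 1

Coefficients: [4, 6, 4, 4, 3]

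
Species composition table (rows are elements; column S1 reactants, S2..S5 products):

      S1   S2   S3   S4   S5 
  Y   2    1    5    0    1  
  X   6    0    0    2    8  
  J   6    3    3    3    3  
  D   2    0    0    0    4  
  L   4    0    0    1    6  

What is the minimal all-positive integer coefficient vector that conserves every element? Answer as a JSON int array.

Coefficients: [4, 1, 1, 4, 2]

Y: 4·2 = 8 | 1·1+1·5+4·0+2·1 = 8
X: 4·6 = 24 | 1·0+1·0+4·2+2·8 = 24
J: 4·6 = 24 | 1·3+1·3+4·3+2·3 = 24
D: 4·2 = 8 | 1·0+1·0+4·0+2·4 = 8
L: 4·4 = 16 | 1·0+1·0+4·1+2·6 = 16
gcd(4,1,1,4,2) = 1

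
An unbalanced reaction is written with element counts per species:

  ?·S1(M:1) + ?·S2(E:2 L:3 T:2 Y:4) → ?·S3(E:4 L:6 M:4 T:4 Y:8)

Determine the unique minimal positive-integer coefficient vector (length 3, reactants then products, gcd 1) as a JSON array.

E: 4·0+2·2 = 4 | 1·4 = 4
L: 4·0+2·3 = 6 | 1·6 = 6
M: 4·1+2·0 = 4 | 1·4 = 4
T: 4·0+2·2 = 4 | 1·4 = 4
Y: 4·0+2·4 = 8 | 1·8 = 8
gcd(4,2,1) = 1

Coefficients: [4, 2, 1]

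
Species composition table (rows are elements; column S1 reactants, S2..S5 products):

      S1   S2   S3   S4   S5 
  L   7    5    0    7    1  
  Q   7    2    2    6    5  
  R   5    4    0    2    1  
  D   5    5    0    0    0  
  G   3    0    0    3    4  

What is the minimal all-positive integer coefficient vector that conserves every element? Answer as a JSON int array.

L: 5·7 = 35 | 5·5+2·0+1·7+3·1 = 35
Q: 5·7 = 35 | 5·2+2·2+1·6+3·5 = 35
R: 5·5 = 25 | 5·4+2·0+1·2+3·1 = 25
D: 5·5 = 25 | 5·5+2·0+1·0+3·0 = 25
G: 5·3 = 15 | 5·0+2·0+1·3+3·4 = 15
gcd(5,5,2,1,3) = 1

Coefficients: [5, 5, 2, 1, 3]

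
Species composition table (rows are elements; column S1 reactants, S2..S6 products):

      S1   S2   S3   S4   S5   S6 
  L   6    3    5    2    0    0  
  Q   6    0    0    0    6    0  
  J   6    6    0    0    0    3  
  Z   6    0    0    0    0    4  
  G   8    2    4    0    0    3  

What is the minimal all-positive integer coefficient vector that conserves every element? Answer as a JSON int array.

Coefficients: [4, 1, 3, 3, 4, 6]

L: 4·6 = 24 | 1·3+3·5+3·2+4·0+6·0 = 24
Q: 4·6 = 24 | 1·0+3·0+3·0+4·6+6·0 = 24
J: 4·6 = 24 | 1·6+3·0+3·0+4·0+6·3 = 24
Z: 4·6 = 24 | 1·0+3·0+3·0+4·0+6·4 = 24
G: 4·8 = 32 | 1·2+3·4+3·0+4·0+6·3 = 32
gcd(4,1,3,3,4,6) = 1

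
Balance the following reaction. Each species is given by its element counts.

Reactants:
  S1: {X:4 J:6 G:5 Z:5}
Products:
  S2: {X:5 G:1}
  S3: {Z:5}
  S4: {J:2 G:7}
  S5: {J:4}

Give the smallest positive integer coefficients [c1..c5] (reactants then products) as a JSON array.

Coefficients: [5, 4, 5, 3, 6]

X: 5·4 = 20 | 4·5+5·0+3·0+6·0 = 20
J: 5·6 = 30 | 4·0+5·0+3·2+6·4 = 30
G: 5·5 = 25 | 4·1+5·0+3·7+6·0 = 25
Z: 5·5 = 25 | 4·0+5·5+3·0+6·0 = 25
gcd(5,4,5,3,6) = 1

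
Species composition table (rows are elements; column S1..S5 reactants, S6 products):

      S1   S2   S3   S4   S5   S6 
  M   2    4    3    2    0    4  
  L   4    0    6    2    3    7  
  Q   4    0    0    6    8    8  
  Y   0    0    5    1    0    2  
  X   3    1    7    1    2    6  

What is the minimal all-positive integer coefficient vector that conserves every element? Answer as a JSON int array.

M: 5·2+1·4+2·3+2·2+2·0 = 24 | 6·4 = 24
L: 5·4+1·0+2·6+2·2+2·3 = 42 | 6·7 = 42
Q: 5·4+1·0+2·0+2·6+2·8 = 48 | 6·8 = 48
Y: 5·0+1·0+2·5+2·1+2·0 = 12 | 6·2 = 12
X: 5·3+1·1+2·7+2·1+2·2 = 36 | 6·6 = 36
gcd(5,1,2,2,2,6) = 1

Coefficients: [5, 1, 2, 2, 2, 6]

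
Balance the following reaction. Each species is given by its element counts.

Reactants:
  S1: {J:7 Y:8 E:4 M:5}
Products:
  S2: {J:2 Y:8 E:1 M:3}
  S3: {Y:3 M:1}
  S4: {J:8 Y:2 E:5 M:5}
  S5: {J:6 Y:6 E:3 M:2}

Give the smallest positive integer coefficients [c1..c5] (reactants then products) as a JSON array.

J: 6·7 = 42 | 3·2+2·0+3·8+2·6 = 42
Y: 6·8 = 48 | 3·8+2·3+3·2+2·6 = 48
E: 6·4 = 24 | 3·1+2·0+3·5+2·3 = 24
M: 6·5 = 30 | 3·3+2·1+3·5+2·2 = 30
gcd(6,3,2,3,2) = 1

Coefficients: [6, 3, 2, 3, 2]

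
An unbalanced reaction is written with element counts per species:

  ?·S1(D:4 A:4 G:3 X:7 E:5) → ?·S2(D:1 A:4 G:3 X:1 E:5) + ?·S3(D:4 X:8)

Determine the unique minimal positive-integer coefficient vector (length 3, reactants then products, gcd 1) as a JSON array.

D: 4·4 = 16 | 4·1+3·4 = 16
A: 4·4 = 16 | 4·4+3·0 = 16
G: 4·3 = 12 | 4·3+3·0 = 12
X: 4·7 = 28 | 4·1+3·8 = 28
E: 4·5 = 20 | 4·5+3·0 = 20
gcd(4,4,3) = 1

Coefficients: [4, 4, 3]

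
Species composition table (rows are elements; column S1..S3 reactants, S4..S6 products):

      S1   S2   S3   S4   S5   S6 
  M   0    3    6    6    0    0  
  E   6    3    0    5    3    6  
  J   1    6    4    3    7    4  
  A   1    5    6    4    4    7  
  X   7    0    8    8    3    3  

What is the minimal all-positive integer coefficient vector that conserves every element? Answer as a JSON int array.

Coefficients: [6, 6, 3, 6, 4, 2]

M: 6·0+6·3+3·6 = 36 | 6·6+4·0+2·0 = 36
E: 6·6+6·3+3·0 = 54 | 6·5+4·3+2·6 = 54
J: 6·1+6·6+3·4 = 54 | 6·3+4·7+2·4 = 54
A: 6·1+6·5+3·6 = 54 | 6·4+4·4+2·7 = 54
X: 6·7+6·0+3·8 = 66 | 6·8+4·3+2·3 = 66
gcd(6,6,3,6,4,2) = 1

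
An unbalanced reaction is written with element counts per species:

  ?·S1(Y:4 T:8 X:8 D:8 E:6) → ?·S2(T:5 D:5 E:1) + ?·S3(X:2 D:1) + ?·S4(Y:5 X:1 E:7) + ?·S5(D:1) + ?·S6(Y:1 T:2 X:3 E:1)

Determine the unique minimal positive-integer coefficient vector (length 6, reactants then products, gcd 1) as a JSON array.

Y: 2·4 = 8 | 2·0+3·0+1·5+3·0+3·1 = 8
T: 2·8 = 16 | 2·5+3·0+1·0+3·0+3·2 = 16
X: 2·8 = 16 | 2·0+3·2+1·1+3·0+3·3 = 16
D: 2·8 = 16 | 2·5+3·1+1·0+3·1+3·0 = 16
E: 2·6 = 12 | 2·1+3·0+1·7+3·0+3·1 = 12
gcd(2,2,3,1,3,3) = 1

Coefficients: [2, 2, 3, 1, 3, 3]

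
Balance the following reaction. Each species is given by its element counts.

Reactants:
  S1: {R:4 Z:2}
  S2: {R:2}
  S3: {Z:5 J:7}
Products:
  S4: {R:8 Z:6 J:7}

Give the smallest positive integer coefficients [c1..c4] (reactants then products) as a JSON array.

R: 1·4+6·2+2·0 = 16 | 2·8 = 16
Z: 1·2+6·0+2·5 = 12 | 2·6 = 12
J: 1·0+6·0+2·7 = 14 | 2·7 = 14
gcd(1,6,2,2) = 1

Coefficients: [1, 6, 2, 2]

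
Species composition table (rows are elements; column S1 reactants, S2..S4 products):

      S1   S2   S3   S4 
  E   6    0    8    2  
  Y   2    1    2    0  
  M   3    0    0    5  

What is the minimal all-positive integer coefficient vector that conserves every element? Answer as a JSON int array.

Coefficients: [5, 4, 3, 3]

E: 5·6 = 30 | 4·0+3·8+3·2 = 30
Y: 5·2 = 10 | 4·1+3·2+3·0 = 10
M: 5·3 = 15 | 4·0+3·0+3·5 = 15
gcd(5,4,3,3) = 1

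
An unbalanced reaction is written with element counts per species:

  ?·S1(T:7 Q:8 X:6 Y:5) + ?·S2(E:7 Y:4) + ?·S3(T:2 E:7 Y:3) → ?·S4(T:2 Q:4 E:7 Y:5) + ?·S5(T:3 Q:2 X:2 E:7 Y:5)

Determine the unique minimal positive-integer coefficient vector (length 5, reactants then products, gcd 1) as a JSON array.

Coefficients: [2, 4, 3, 1, 6]

T: 2·7+4·0+3·2 = 20 | 1·2+6·3 = 20
Q: 2·8+4·0+3·0 = 16 | 1·4+6·2 = 16
X: 2·6+4·0+3·0 = 12 | 1·0+6·2 = 12
E: 2·0+4·7+3·7 = 49 | 1·7+6·7 = 49
Y: 2·5+4·4+3·3 = 35 | 1·5+6·5 = 35
gcd(2,4,3,1,6) = 1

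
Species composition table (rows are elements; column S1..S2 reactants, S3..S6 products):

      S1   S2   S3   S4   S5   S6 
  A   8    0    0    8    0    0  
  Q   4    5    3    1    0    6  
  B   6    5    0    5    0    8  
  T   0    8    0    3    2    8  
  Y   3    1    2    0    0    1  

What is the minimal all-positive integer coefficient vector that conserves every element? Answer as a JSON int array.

Coefficients: [2, 6, 4, 2, 5, 4]

A: 2·8+6·0 = 16 | 4·0+2·8+5·0+4·0 = 16
Q: 2·4+6·5 = 38 | 4·3+2·1+5·0+4·6 = 38
B: 2·6+6·5 = 42 | 4·0+2·5+5·0+4·8 = 42
T: 2·0+6·8 = 48 | 4·0+2·3+5·2+4·8 = 48
Y: 2·3+6·1 = 12 | 4·2+2·0+5·0+4·1 = 12
gcd(2,6,4,2,5,4) = 1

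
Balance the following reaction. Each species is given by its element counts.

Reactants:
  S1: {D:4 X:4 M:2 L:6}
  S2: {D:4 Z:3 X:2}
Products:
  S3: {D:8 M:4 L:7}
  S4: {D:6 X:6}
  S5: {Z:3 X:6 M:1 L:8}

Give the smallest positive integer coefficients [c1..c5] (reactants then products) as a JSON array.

Coefficients: [5, 2, 2, 2, 2]

D: 5·4+2·4 = 28 | 2·8+2·6+2·0 = 28
Z: 5·0+2·3 = 6 | 2·0+2·0+2·3 = 6
X: 5·4+2·2 = 24 | 2·0+2·6+2·6 = 24
M: 5·2+2·0 = 10 | 2·4+2·0+2·1 = 10
L: 5·6+2·0 = 30 | 2·7+2·0+2·8 = 30
gcd(5,2,2,2,2) = 1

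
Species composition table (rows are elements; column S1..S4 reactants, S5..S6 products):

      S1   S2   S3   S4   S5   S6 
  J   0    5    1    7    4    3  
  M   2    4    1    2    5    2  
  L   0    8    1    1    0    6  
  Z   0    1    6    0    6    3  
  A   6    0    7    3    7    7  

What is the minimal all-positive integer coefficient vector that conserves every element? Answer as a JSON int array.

J: 3·0+3·5+5·1+1·7 = 27 | 3·4+5·3 = 27
M: 3·2+3·4+5·1+1·2 = 25 | 3·5+5·2 = 25
L: 3·0+3·8+5·1+1·1 = 30 | 3·0+5·6 = 30
Z: 3·0+3·1+5·6+1·0 = 33 | 3·6+5·3 = 33
A: 3·6+3·0+5·7+1·3 = 56 | 3·7+5·7 = 56
gcd(3,3,5,1,3,5) = 1

Coefficients: [3, 3, 5, 1, 3, 5]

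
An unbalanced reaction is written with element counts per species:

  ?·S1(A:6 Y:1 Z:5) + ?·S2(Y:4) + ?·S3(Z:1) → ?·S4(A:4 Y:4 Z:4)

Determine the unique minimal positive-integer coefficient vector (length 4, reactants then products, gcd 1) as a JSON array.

A: 4·6+5·0+4·0 = 24 | 6·4 = 24
Y: 4·1+5·4+4·0 = 24 | 6·4 = 24
Z: 4·5+5·0+4·1 = 24 | 6·4 = 24
gcd(4,5,4,6) = 1

Coefficients: [4, 5, 4, 6]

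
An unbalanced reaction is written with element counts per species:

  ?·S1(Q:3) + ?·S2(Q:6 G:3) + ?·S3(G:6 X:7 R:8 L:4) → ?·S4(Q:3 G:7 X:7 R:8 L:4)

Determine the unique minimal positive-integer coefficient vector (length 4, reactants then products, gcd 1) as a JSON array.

Coefficients: [1, 1, 3, 3]

Q: 1·3+1·6+3·0 = 9 | 3·3 = 9
G: 1·0+1·3+3·6 = 21 | 3·7 = 21
X: 1·0+1·0+3·7 = 21 | 3·7 = 21
R: 1·0+1·0+3·8 = 24 | 3·8 = 24
L: 1·0+1·0+3·4 = 12 | 3·4 = 12
gcd(1,1,3,3) = 1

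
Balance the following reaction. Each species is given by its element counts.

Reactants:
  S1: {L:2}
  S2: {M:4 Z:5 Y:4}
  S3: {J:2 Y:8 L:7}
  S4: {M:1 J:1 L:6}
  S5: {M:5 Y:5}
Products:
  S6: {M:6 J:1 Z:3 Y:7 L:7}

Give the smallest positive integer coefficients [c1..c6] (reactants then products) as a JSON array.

Coefficients: [5, 3, 1, 3, 3, 5]

M: 5·0+3·4+1·0+3·1+3·5 = 30 | 5·6 = 30
J: 5·0+3·0+1·2+3·1+3·0 = 5 | 5·1 = 5
Z: 5·0+3·5+1·0+3·0+3·0 = 15 | 5·3 = 15
Y: 5·0+3·4+1·8+3·0+3·5 = 35 | 5·7 = 35
L: 5·2+3·0+1·7+3·6+3·0 = 35 | 5·7 = 35
gcd(5,3,1,3,3,5) = 1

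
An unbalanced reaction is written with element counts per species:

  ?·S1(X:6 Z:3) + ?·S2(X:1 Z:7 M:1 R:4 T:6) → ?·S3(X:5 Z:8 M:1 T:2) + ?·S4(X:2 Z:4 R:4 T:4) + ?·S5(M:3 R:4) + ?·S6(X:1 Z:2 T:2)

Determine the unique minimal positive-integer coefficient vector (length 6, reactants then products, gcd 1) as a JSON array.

Coefficients: [4, 6, 3, 5, 1, 5]

X: 4·6+6·1 = 30 | 3·5+5·2+1·0+5·1 = 30
Z: 4·3+6·7 = 54 | 3·8+5·4+1·0+5·2 = 54
M: 4·0+6·1 = 6 | 3·1+5·0+1·3+5·0 = 6
R: 4·0+6·4 = 24 | 3·0+5·4+1·4+5·0 = 24
T: 4·0+6·6 = 36 | 3·2+5·4+1·0+5·2 = 36
gcd(4,6,3,5,1,5) = 1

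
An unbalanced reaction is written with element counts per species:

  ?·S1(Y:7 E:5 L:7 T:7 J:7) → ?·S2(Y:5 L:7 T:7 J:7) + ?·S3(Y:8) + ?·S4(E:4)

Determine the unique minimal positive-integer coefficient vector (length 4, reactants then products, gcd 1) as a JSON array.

Coefficients: [4, 4, 1, 5]

Y: 4·7 = 28 | 4·5+1·8+5·0 = 28
E: 4·5 = 20 | 4·0+1·0+5·4 = 20
L: 4·7 = 28 | 4·7+1·0+5·0 = 28
T: 4·7 = 28 | 4·7+1·0+5·0 = 28
J: 4·7 = 28 | 4·7+1·0+5·0 = 28
gcd(4,4,1,5) = 1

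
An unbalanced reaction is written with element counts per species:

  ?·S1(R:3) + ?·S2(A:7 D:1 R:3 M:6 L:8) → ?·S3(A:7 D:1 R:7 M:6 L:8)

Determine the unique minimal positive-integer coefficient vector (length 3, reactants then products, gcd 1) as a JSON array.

Coefficients: [4, 3, 3]

A: 4·0+3·7 = 21 | 3·7 = 21
D: 4·0+3·1 = 3 | 3·1 = 3
R: 4·3+3·3 = 21 | 3·7 = 21
M: 4·0+3·6 = 18 | 3·6 = 18
L: 4·0+3·8 = 24 | 3·8 = 24
gcd(4,3,3) = 1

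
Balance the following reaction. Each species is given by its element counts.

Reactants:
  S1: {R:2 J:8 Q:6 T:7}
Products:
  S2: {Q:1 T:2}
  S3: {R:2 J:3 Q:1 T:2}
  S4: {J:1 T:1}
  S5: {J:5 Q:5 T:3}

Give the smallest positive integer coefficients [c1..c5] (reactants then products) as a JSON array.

R: 6·2 = 12 | 5·0+6·2+5·0+5·0 = 12
J: 6·8 = 48 | 5·0+6·3+5·1+5·5 = 48
Q: 6·6 = 36 | 5·1+6·1+5·0+5·5 = 36
T: 6·7 = 42 | 5·2+6·2+5·1+5·3 = 42
gcd(6,5,6,5,5) = 1

Coefficients: [6, 5, 6, 5, 5]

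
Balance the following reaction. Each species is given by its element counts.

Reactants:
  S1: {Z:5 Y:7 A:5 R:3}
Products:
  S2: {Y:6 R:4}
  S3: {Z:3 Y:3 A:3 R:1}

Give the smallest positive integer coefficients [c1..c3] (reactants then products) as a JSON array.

Coefficients: [3, 1, 5]

Z: 3·5 = 15 | 1·0+5·3 = 15
Y: 3·7 = 21 | 1·6+5·3 = 21
A: 3·5 = 15 | 1·0+5·3 = 15
R: 3·3 = 9 | 1·4+5·1 = 9
gcd(3,1,5) = 1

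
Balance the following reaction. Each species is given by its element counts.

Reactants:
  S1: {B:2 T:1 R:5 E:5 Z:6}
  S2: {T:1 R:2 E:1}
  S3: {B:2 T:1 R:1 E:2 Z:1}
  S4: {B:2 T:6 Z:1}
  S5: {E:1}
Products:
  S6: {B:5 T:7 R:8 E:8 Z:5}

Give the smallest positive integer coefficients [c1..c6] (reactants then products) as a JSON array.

Coefficients: [1, 4, 3, 1, 1, 2]

B: 1·2+4·0+3·2+1·2+1·0 = 10 | 2·5 = 10
T: 1·1+4·1+3·1+1·6+1·0 = 14 | 2·7 = 14
R: 1·5+4·2+3·1+1·0+1·0 = 16 | 2·8 = 16
E: 1·5+4·1+3·2+1·0+1·1 = 16 | 2·8 = 16
Z: 1·6+4·0+3·1+1·1+1·0 = 10 | 2·5 = 10
gcd(1,4,3,1,1,2) = 1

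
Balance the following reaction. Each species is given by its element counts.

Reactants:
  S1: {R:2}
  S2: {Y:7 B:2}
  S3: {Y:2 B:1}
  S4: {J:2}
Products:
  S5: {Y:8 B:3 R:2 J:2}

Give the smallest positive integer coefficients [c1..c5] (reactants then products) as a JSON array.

Coefficients: [3, 2, 5, 3, 3]

Y: 3·0+2·7+5·2+3·0 = 24 | 3·8 = 24
B: 3·0+2·2+5·1+3·0 = 9 | 3·3 = 9
R: 3·2+2·0+5·0+3·0 = 6 | 3·2 = 6
J: 3·0+2·0+5·0+3·2 = 6 | 3·2 = 6
gcd(3,2,5,3,3) = 1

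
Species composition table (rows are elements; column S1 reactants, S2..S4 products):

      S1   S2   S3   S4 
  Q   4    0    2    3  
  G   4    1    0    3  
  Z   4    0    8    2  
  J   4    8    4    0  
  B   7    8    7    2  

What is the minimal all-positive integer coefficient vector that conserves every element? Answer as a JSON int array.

Coefficients: [5, 2, 1, 6]

Q: 5·4 = 20 | 2·0+1·2+6·3 = 20
G: 5·4 = 20 | 2·1+1·0+6·3 = 20
Z: 5·4 = 20 | 2·0+1·8+6·2 = 20
J: 5·4 = 20 | 2·8+1·4+6·0 = 20
B: 5·7 = 35 | 2·8+1·7+6·2 = 35
gcd(5,2,1,6) = 1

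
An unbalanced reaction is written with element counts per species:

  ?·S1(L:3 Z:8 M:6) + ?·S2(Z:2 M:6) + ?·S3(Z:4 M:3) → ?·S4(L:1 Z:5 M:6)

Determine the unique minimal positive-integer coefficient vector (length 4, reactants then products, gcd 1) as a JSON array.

L: 2·3+3·0+2·0 = 6 | 6·1 = 6
Z: 2·8+3·2+2·4 = 30 | 6·5 = 30
M: 2·6+3·6+2·3 = 36 | 6·6 = 36
gcd(2,3,2,6) = 1

Coefficients: [2, 3, 2, 6]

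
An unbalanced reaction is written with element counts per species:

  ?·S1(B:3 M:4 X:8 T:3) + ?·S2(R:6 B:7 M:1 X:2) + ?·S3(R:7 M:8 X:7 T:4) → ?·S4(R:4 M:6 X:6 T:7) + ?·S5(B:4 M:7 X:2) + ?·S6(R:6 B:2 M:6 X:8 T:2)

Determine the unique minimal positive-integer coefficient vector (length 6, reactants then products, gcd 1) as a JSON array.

Coefficients: [3, 1, 6, 3, 1, 6]

R: 3·0+1·6+6·7 = 48 | 3·4+1·0+6·6 = 48
B: 3·3+1·7+6·0 = 16 | 3·0+1·4+6·2 = 16
M: 3·4+1·1+6·8 = 61 | 3·6+1·7+6·6 = 61
X: 3·8+1·2+6·7 = 68 | 3·6+1·2+6·8 = 68
T: 3·3+1·0+6·4 = 33 | 3·7+1·0+6·2 = 33
gcd(3,1,6,3,1,6) = 1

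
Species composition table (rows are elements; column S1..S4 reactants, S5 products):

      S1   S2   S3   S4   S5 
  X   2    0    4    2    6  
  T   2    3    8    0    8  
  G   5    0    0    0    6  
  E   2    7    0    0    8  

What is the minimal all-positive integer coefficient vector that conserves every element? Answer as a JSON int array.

Coefficients: [6, 4, 2, 5, 5]

X: 6·2+4·0+2·4+5·2 = 30 | 5·6 = 30
T: 6·2+4·3+2·8+5·0 = 40 | 5·8 = 40
G: 6·5+4·0+2·0+5·0 = 30 | 5·6 = 30
E: 6·2+4·7+2·0+5·0 = 40 | 5·8 = 40
gcd(6,4,2,5,5) = 1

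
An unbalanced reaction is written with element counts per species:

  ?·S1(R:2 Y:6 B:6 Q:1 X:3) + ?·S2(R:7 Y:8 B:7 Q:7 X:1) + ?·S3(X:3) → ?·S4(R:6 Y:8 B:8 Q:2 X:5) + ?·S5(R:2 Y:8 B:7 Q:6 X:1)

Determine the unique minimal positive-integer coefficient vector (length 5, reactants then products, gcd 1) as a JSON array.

R: 4·2+2·7+1·0 = 22 | 3·6+2·2 = 22
Y: 4·6+2·8+1·0 = 40 | 3·8+2·8 = 40
B: 4·6+2·7+1·0 = 38 | 3·8+2·7 = 38
Q: 4·1+2·7+1·0 = 18 | 3·2+2·6 = 18
X: 4·3+2·1+1·3 = 17 | 3·5+2·1 = 17
gcd(4,2,1,3,2) = 1

Coefficients: [4, 2, 1, 3, 2]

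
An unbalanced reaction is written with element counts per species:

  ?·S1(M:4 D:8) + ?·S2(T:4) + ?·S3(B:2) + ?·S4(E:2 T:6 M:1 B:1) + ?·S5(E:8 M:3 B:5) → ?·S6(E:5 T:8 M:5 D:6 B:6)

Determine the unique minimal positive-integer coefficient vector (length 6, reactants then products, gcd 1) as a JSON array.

Coefficients: [3, 5, 6, 2, 2, 4]

E: 3·0+5·0+6·0+2·2+2·8 = 20 | 4·5 = 20
T: 3·0+5·4+6·0+2·6+2·0 = 32 | 4·8 = 32
M: 3·4+5·0+6·0+2·1+2·3 = 20 | 4·5 = 20
D: 3·8+5·0+6·0+2·0+2·0 = 24 | 4·6 = 24
B: 3·0+5·0+6·2+2·1+2·5 = 24 | 4·6 = 24
gcd(3,5,6,2,2,4) = 1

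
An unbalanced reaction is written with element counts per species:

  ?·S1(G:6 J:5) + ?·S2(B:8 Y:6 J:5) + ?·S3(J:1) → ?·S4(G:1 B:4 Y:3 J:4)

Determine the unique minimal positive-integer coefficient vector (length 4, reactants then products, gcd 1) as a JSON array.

G: 1·6+3·0+4·0 = 6 | 6·1 = 6
B: 1·0+3·8+4·0 = 24 | 6·4 = 24
Y: 1·0+3·6+4·0 = 18 | 6·3 = 18
J: 1·5+3·5+4·1 = 24 | 6·4 = 24
gcd(1,3,4,6) = 1

Coefficients: [1, 3, 4, 6]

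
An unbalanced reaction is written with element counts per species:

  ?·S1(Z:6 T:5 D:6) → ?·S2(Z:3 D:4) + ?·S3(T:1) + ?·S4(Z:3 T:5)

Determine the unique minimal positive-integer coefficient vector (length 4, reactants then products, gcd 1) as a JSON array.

Z: 2·6 = 12 | 3·3+5·0+1·3 = 12
T: 2·5 = 10 | 3·0+5·1+1·5 = 10
D: 2·6 = 12 | 3·4+5·0+1·0 = 12
gcd(2,3,5,1) = 1

Coefficients: [2, 3, 5, 1]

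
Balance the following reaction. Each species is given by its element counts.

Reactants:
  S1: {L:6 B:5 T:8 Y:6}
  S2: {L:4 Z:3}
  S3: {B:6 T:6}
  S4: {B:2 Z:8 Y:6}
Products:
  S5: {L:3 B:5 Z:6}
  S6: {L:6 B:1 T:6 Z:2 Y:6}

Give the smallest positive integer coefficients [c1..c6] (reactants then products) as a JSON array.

Coefficients: [3, 6, 1, 2, 4, 5]

L: 3·6+6·4+1·0+2·0 = 42 | 4·3+5·6 = 42
B: 3·5+6·0+1·6+2·2 = 25 | 4·5+5·1 = 25
T: 3·8+6·0+1·6+2·0 = 30 | 4·0+5·6 = 30
Z: 3·0+6·3+1·0+2·8 = 34 | 4·6+5·2 = 34
Y: 3·6+6·0+1·0+2·6 = 30 | 4·0+5·6 = 30
gcd(3,6,1,2,4,5) = 1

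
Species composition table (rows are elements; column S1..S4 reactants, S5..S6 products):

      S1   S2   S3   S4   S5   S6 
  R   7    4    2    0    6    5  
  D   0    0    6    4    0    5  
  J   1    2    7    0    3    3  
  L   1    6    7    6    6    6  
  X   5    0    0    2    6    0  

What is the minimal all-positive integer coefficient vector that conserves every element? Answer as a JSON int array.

Coefficients: [4, 3, 2, 2, 4, 4]

R: 4·7+3·4+2·2+2·0 = 44 | 4·6+4·5 = 44
D: 4·0+3·0+2·6+2·4 = 20 | 4·0+4·5 = 20
J: 4·1+3·2+2·7+2·0 = 24 | 4·3+4·3 = 24
L: 4·1+3·6+2·7+2·6 = 48 | 4·6+4·6 = 48
X: 4·5+3·0+2·0+2·2 = 24 | 4·6+4·0 = 24
gcd(4,3,2,2,4,4) = 1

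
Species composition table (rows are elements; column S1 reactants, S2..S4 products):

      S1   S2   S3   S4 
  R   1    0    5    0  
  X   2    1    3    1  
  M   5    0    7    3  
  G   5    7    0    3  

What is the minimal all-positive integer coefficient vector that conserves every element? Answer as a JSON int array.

Coefficients: [5, 1, 1, 6]

R: 5·1 = 5 | 1·0+1·5+6·0 = 5
X: 5·2 = 10 | 1·1+1·3+6·1 = 10
M: 5·5 = 25 | 1·0+1·7+6·3 = 25
G: 5·5 = 25 | 1·7+1·0+6·3 = 25
gcd(5,1,1,6) = 1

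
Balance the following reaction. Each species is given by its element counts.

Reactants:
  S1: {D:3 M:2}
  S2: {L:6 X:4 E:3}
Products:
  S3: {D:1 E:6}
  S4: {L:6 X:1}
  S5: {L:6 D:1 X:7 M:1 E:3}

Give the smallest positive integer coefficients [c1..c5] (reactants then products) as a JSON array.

Coefficients: [1, 4, 1, 2, 2]

L: 1·0+4·6 = 24 | 1·0+2·6+2·6 = 24
D: 1·3+4·0 = 3 | 1·1+2·0+2·1 = 3
X: 1·0+4·4 = 16 | 1·0+2·1+2·7 = 16
M: 1·2+4·0 = 2 | 1·0+2·0+2·1 = 2
E: 1·0+4·3 = 12 | 1·6+2·0+2·3 = 12
gcd(1,4,1,2,2) = 1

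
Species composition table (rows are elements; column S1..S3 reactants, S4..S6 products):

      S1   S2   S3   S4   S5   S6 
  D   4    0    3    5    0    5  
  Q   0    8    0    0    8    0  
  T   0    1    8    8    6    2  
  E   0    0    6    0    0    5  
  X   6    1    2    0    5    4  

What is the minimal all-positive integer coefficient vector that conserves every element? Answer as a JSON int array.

Coefficients: [5, 4, 5, 1, 4, 6]

D: 5·4+4·0+5·3 = 35 | 1·5+4·0+6·5 = 35
Q: 5·0+4·8+5·0 = 32 | 1·0+4·8+6·0 = 32
T: 5·0+4·1+5·8 = 44 | 1·8+4·6+6·2 = 44
E: 5·0+4·0+5·6 = 30 | 1·0+4·0+6·5 = 30
X: 5·6+4·1+5·2 = 44 | 1·0+4·5+6·4 = 44
gcd(5,4,5,1,4,6) = 1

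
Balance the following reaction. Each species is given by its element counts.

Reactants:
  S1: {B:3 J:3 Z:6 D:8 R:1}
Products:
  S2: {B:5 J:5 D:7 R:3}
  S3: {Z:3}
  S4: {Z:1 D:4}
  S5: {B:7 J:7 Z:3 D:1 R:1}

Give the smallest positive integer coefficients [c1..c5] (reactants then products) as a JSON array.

B: 4·3 = 12 | 1·5+5·0+6·0+1·7 = 12
J: 4·3 = 12 | 1·5+5·0+6·0+1·7 = 12
Z: 4·6 = 24 | 1·0+5·3+6·1+1·3 = 24
D: 4·8 = 32 | 1·7+5·0+6·4+1·1 = 32
R: 4·1 = 4 | 1·3+5·0+6·0+1·1 = 4
gcd(4,1,5,6,1) = 1

Coefficients: [4, 1, 5, 6, 1]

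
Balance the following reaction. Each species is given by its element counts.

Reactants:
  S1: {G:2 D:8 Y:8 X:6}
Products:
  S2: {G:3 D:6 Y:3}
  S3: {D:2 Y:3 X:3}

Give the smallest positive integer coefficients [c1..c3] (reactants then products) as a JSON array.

G: 3·2 = 6 | 2·3+6·0 = 6
D: 3·8 = 24 | 2·6+6·2 = 24
Y: 3·8 = 24 | 2·3+6·3 = 24
X: 3·6 = 18 | 2·0+6·3 = 18
gcd(3,2,6) = 1

Coefficients: [3, 2, 6]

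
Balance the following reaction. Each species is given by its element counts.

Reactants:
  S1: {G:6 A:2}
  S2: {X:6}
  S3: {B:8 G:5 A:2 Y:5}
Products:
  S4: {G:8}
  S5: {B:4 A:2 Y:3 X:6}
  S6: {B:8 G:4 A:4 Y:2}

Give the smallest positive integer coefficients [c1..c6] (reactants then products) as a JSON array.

B: 4·0+6·0+4·8 = 32 | 5·0+6·4+1·8 = 32
G: 4·6+6·0+4·5 = 44 | 5·8+6·0+1·4 = 44
A: 4·2+6·0+4·2 = 16 | 5·0+6·2+1·4 = 16
Y: 4·0+6·0+4·5 = 20 | 5·0+6·3+1·2 = 20
X: 4·0+6·6+4·0 = 36 | 5·0+6·6+1·0 = 36
gcd(4,6,4,5,6,1) = 1

Coefficients: [4, 6, 4, 5, 6, 1]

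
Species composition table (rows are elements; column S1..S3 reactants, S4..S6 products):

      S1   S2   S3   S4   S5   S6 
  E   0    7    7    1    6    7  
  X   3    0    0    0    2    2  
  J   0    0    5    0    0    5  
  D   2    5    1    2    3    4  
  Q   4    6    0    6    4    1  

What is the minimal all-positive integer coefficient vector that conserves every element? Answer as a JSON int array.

E: 6·0+5·7+4·7 = 63 | 5·1+5·6+4·7 = 63
X: 6·3+5·0+4·0 = 18 | 5·0+5·2+4·2 = 18
J: 6·0+5·0+4·5 = 20 | 5·0+5·0+4·5 = 20
D: 6·2+5·5+4·1 = 41 | 5·2+5·3+4·4 = 41
Q: 6·4+5·6+4·0 = 54 | 5·6+5·4+4·1 = 54
gcd(6,5,4,5,5,4) = 1

Coefficients: [6, 5, 4, 5, 5, 4]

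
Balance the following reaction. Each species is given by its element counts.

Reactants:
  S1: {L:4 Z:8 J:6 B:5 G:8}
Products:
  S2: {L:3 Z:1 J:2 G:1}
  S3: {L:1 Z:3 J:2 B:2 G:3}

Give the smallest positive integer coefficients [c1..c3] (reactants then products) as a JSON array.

L: 2·4 = 8 | 1·3+5·1 = 8
Z: 2·8 = 16 | 1·1+5·3 = 16
J: 2·6 = 12 | 1·2+5·2 = 12
B: 2·5 = 10 | 1·0+5·2 = 10
G: 2·8 = 16 | 1·1+5·3 = 16
gcd(2,1,5) = 1

Coefficients: [2, 1, 5]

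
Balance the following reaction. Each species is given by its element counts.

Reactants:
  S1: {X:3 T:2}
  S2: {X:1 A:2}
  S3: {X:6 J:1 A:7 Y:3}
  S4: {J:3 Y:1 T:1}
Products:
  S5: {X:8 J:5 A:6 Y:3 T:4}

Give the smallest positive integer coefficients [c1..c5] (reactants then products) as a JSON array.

Coefficients: [5, 5, 2, 6, 4]

X: 5·3+5·1+2·6+6·0 = 32 | 4·8 = 32
J: 5·0+5·0+2·1+6·3 = 20 | 4·5 = 20
A: 5·0+5·2+2·7+6·0 = 24 | 4·6 = 24
Y: 5·0+5·0+2·3+6·1 = 12 | 4·3 = 12
T: 5·2+5·0+2·0+6·1 = 16 | 4·4 = 16
gcd(5,5,2,6,4) = 1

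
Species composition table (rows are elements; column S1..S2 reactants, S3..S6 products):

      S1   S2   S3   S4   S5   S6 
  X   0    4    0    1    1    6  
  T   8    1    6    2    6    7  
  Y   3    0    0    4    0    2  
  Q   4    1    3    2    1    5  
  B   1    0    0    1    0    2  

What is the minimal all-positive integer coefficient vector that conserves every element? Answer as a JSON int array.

Coefficients: [6, 3, 4, 4, 2, 1]

X: 6·0+3·4 = 12 | 4·0+4·1+2·1+1·6 = 12
T: 6·8+3·1 = 51 | 4·6+4·2+2·6+1·7 = 51
Y: 6·3+3·0 = 18 | 4·0+4·4+2·0+1·2 = 18
Q: 6·4+3·1 = 27 | 4·3+4·2+2·1+1·5 = 27
B: 6·1+3·0 = 6 | 4·0+4·1+2·0+1·2 = 6
gcd(6,3,4,4,2,1) = 1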